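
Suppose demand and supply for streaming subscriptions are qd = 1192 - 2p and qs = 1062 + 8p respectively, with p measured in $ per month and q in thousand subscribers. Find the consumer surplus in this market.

At equilibrium qd = qs, so 1192 - 2p = 1062 + 8p; collecting terms, 130 = 10p and p* = 13.
Then q* = 1192 - 2(13) = 1166.
Demand choke price (qd = 0): p = 1192/2 = 596. Consumer surplus = ½ × (596 - 13) × 1166 = 339889.

Consumer surplus = 339889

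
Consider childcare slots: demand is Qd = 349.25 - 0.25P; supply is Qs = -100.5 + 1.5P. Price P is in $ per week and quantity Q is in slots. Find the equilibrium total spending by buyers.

Set Qd = Qs: 349.25 - 0.25P = -100.5 + 1.5P, so 449.75 = 1.75P and P* = 257.
Substitute back: Q* = 349.25 - 0.25(257) = 285.
Total spending by buyers = P* × Q* = 257 × 285 = 73245.

Total spending by buyers = 73245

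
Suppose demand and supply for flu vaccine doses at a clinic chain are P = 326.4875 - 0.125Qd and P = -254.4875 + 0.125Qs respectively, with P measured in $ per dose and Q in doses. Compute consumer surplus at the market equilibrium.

Consumer surplus = 337531.950625

Rewriting in direct form: Qd = 2611.9 - 8P and Qs = 2035.9 + 8P.
Equating demand and supply, 2611.9 - 8P = 2035.9 + 8P gives 16P = 576, so P* = 36.
From the demand curve, Q* = 2611.9 - 8(36) = 2323.9.
Demand choke price (Qd = 0): P = 2611.9/8 = 326.4875. Consumer surplus = ½ × (326.4875 - 36) × 2323.9 = 337531.950625.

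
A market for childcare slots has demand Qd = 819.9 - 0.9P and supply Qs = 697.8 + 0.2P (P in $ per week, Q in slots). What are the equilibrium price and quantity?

P* = 111, Q* = 720

At equilibrium Qd = Qs, so 819.9 - 0.9P = 697.8 + 0.2P; collecting terms, 122.1 = 1.1P and P* = 111.
Plugging P* into demand: Q* = 819.9 - 0.9(111) = 720.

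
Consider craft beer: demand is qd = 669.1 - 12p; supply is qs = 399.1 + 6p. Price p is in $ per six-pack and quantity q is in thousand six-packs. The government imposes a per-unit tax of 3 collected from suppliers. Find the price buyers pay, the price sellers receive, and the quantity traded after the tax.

The tax drives a wedge p_b - p_s = 3. Substituting p_s = p_b - 3 into supply: qs = 381.1 + 6p_b.
Equate demand and the shifted supply: 669.1 - 12p_b = 381.1 + 6p_b, giving 18p_b = 288, so p_b = 16.
Then p_s = 16 - 3 = 13 and q = 669.1 - 12(16) = 477.1.

p_b = 16, p_s = 13, q = 477.1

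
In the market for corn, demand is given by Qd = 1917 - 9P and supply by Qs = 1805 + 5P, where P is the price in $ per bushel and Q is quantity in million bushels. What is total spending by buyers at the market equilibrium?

Set Qd = Qs: 1917 - 9P = 1805 + 5P, so 112 = 14P and P* = 8.
Plugging P* into demand: Q* = 1917 - 9(8) = 1845.
Total spending by buyers = P* × Q* = 8 × 1845 = 14760.

Total spending by buyers = 14760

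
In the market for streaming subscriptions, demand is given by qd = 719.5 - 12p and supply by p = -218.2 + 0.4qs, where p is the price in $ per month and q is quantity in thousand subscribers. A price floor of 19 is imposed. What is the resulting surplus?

Solving each curve for q: qs = 545.5 + 2.5p.
Evaluating both curves at the floor price 19 gives qd = 491.5, qs = 593.
Surplus = qs - qd = 593 - 491.5 = 101.5.

Surplus = 101.5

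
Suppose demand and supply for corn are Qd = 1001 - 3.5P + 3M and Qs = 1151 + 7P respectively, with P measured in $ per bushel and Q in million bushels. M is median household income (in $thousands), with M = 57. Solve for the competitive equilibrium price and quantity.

With M = 57, demand is Qd = 1172 - 3.5P.
Equating demand and supply, 1172 - 3.5P = 1151 + 7P gives 10.5P = 21, so P* = 2.
Substitute back: Q* = 1172 - 3.5(2) = 1165.

P* = 2, Q* = 1165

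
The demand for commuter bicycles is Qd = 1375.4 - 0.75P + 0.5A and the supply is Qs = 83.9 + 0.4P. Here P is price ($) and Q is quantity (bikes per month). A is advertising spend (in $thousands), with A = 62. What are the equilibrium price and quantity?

P* = 1150, Q* = 543.9

With A = 62, demand is Qd = 1406.4 - 0.75P.
Set Qd = Qs: 1406.4 - 0.75P = 83.9 + 0.4P, so 1322.5 = 1.15P and P* = 1150.
From the demand curve, Q* = 1406.4 - 0.75(1150) = 543.9.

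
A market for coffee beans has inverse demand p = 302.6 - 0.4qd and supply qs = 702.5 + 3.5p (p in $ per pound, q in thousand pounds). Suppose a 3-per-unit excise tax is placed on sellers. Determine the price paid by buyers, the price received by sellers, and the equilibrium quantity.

In direct form, qd = 756.5 - 2.5p.
The tax drives a wedge p_b - p_s = 3. Substituting p_s = p_b - 3 into supply: qs = 692 + 3.5p_b.
Set qd = qs: 756.5 - 2.5p_b = 692 + 3.5p_b, so 64.5 = 6p_b and p_b = 10.75.
Then p_s = 10.75 - 3 = 7.75 and q = 756.5 - 2.5(10.75) = 729.625.

p_b = 10.75, p_s = 7.75, q = 729.625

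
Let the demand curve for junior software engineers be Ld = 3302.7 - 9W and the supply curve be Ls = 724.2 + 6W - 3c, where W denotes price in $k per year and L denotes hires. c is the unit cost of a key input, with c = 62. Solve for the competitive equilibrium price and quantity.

With c = 62, supply is Ls = 538.2 + 6W.
At equilibrium Ld = Ls, so 3302.7 - 9W = 538.2 + 6W; collecting terms, 2764.5 = 15W and W* = 184.3.
Then L* = 3302.7 - 9(184.3) = 1644.

W* = 184.3, L* = 1644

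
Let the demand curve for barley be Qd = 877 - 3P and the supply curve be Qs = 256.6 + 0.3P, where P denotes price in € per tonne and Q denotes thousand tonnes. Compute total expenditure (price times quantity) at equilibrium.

Equating demand and supply, 877 - 3P = 256.6 + 0.3P gives 3.3P = 620.4, so P* = 188.
Then Q* = 877 - 3(188) = 313.
Total expenditure = P* × Q* = 188 × 313 = 58844.

Total expenditure = 58844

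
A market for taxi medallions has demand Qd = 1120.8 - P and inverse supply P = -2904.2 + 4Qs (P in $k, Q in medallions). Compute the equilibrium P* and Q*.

P* = 315.8, Q* = 805

Solving each curve for Q: Qs = 726.05 + 0.25P.
Equating demand and supply, 1120.8 - P = 726.05 + 0.25P gives 1.25P = 394.75, so P* = 315.8.
From the demand curve, Q* = 1120.8 - 315.8 = 805.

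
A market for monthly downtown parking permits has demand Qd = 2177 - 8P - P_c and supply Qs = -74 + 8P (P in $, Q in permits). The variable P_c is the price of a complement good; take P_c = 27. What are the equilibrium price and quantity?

With P_c = 27, demand is Qd = 2150 - 8P.
Set Qd = Qs: 2150 - 8P = -74 + 8P, so 2224 = 16P and P* = 139.
Then Q* = 2150 - 8(139) = 1038.

P* = 139, Q* = 1038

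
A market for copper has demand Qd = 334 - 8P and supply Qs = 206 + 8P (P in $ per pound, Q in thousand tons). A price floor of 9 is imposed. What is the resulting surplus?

Surplus = 16

With P fixed at 9, quantity demanded is 262 and quantity supplied is 278.
Surplus = Qs - Qd = 278 - 262 = 16.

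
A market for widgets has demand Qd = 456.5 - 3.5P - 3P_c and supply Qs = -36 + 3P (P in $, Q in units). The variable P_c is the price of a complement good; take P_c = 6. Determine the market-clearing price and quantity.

P* = 73, Q* = 183

With P_c = 6, demand is Qd = 438.5 - 3.5P.
The market clears where 438.5 - 3.5P = -36 + 3P. Rearranging, 6.5P = 474.5, hence P* = 73.
From the demand curve, Q* = 438.5 - 3.5(73) = 183.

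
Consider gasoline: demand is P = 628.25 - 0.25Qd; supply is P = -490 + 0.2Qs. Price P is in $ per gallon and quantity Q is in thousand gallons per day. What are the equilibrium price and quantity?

Solving each curve for Q: Qd = 2513 - 4P and Qs = 2450 + 5P.
The market clears where 2513 - 4P = 2450 + 5P. Rearranging, 9P = 63, hence P* = 7.
Plugging P* into demand: Q* = 2513 - 4(7) = 2485.

P* = 7, Q* = 2485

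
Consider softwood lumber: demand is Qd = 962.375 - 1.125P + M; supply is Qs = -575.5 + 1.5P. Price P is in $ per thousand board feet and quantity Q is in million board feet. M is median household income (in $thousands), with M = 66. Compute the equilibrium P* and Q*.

P* = 611, Q* = 341

With M = 66, demand is Qd = 1028.375 - 1.125P.
The market clears where 1028.375 - 1.125P = -575.5 + 1.5P. Rearranging, 2.625P = 1603.875, hence P* = 611.
From the demand curve, Q* = 1028.375 - 1.125(611) = 341.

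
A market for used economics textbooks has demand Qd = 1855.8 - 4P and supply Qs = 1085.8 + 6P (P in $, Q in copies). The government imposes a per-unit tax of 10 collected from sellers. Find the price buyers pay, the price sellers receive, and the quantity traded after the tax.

P_b = 83, P_s = 73, Q = 1523.8

Sellers keep P_s = P_b - 10 per unit, so supply in terms of the buyer price is Qs = 1025.8 + 6P_b.
Market clearing requires 1855.8 - 4P_b = 1025.8 + 6P_b; hence 830 = 10P_b and P_b = 83.
Then P_s = 83 - 10 = 73 and Q = 1855.8 - 4(83) = 1523.8.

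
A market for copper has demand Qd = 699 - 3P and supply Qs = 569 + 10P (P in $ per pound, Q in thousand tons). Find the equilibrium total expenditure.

Total expenditure = 6690

The market clears where 699 - 3P = 569 + 10P. Rearranging, 13P = 130, hence P* = 10.
Then Q* = 699 - 3(10) = 669.
Total expenditure = P* × Q* = 10 × 669 = 6690.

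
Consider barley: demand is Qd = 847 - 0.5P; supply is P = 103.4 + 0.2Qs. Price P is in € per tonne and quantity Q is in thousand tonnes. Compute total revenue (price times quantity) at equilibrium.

Total revenue = 179304

Rewriting in direct form: Qs = -517 + 5P.
Equating demand and supply, 847 - 0.5P = -517 + 5P gives 5.5P = 1364, so P* = 248.
Substitute back: Q* = 847 - 0.5(248) = 723.
Total revenue = P* × Q* = 248 × 723 = 179304.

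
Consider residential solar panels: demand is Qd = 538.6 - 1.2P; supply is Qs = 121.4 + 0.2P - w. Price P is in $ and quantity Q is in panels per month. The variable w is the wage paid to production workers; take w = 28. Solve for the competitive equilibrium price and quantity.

With w = 28, supply is Qs = 93.4 + 0.2P.
The market clears where 538.6 - 1.2P = 93.4 + 0.2P. Rearranging, 1.4P = 445.2, hence P* = 318.
Then Q* = 538.6 - 1.2(318) = 157.

P* = 318, Q* = 157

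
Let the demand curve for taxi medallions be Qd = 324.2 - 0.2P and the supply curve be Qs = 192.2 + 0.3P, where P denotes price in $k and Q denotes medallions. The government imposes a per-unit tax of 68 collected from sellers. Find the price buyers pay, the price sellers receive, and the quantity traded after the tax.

P_b = 304.8, P_s = 236.8, Q = 263.24

The tax drives a wedge P_b - P_s = 68. Substituting P_s = P_b - 68 into supply: Qs = 171.8 + 0.3P_b.
Equate demand and the shifted supply: 324.2 - 0.2P_b = 171.8 + 0.3P_b, giving 0.5P_b = 152.4, so P_b = 304.8.
Then P_s = 304.8 - 68 = 236.8 and Q = 324.2 - 0.2(304.8) = 263.24.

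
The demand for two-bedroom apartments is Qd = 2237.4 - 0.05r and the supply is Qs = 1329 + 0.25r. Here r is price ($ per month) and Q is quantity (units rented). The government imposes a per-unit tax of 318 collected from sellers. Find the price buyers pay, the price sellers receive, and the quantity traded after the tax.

r_b = 3293, r_s = 2975, Q = 2072.75

Sellers keep r_s = r_b - 318 per unit, so supply in terms of the buyer price is Qs = 1249.5 + 0.25r_b.
Equate demand and the shifted supply: 2237.4 - 0.05r_b = 1249.5 + 0.25r_b, giving 0.3r_b = 987.9, so r_b = 3293.
So r_s = 2975 and the quantity traded is Q = 2237.4 - 0.05(3293) = 2072.75.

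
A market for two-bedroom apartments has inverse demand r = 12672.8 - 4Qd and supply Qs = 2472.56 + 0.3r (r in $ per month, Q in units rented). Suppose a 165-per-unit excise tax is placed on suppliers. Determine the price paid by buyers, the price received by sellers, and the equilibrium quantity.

r_b = 1354.8, r_s = 1189.8, Q = 2829.5

Inverting to quantity form: Qd = 3168.2 - 0.25r.
Suppliers keep r_s = r_b - 165 per unit, so supply in terms of the buyer price is Qs = 2423.06 + 0.3r_b.
Set Qd = Qs: 3168.2 - 0.25r_b = 2423.06 + 0.3r_b, so 745.14 = 0.55r_b and r_b = 1354.8.
Then r_s = 1354.8 - 165 = 1189.8 and Q = 3168.2 - 0.25(1354.8) = 2829.5.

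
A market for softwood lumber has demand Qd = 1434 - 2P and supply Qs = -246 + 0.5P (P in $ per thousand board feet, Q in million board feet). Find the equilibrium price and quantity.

At equilibrium Qd = Qs, so 1434 - 2P = -246 + 0.5P; collecting terms, 1680 = 2.5P and P* = 672.
Substitute back: Q* = 1434 - 2(672) = 90.

P* = 672, Q* = 90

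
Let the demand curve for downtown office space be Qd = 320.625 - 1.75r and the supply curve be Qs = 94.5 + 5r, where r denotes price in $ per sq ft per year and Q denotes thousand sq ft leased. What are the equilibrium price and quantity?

r* = 33.5, Q* = 262

Set Qd = Qs: 320.625 - 1.75r = 94.5 + 5r, so 226.125 = 6.75r and r* = 33.5.
Then Q* = 320.625 - 1.75(33.5) = 262.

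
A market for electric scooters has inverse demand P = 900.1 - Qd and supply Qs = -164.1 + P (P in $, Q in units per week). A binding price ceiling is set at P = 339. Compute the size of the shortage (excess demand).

Shortage = 386.2

In direct form, Qd = 900.1 - P.
Evaluating both curves at the ceiling price 339 gives Qd = 561.1, Qs = 174.9.
Shortage = Qd - Qs = 561.1 - 174.9 = 386.2.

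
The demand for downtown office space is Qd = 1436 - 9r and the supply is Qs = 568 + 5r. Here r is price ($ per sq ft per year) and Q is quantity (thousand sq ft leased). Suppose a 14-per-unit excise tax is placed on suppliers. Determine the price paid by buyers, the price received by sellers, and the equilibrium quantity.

The tax drives a wedge r_b - r_s = 14. Substituting r_s = r_b - 14 into supply: Qs = 498 + 5r_b.
Equate demand and the shifted supply: 1436 - 9r_b = 498 + 5r_b, giving 14r_b = 938, so r_b = 67.
So r_s = 53 and the quantity traded is Q = 1436 - 9(67) = 833.

r_b = 67, r_s = 53, Q = 833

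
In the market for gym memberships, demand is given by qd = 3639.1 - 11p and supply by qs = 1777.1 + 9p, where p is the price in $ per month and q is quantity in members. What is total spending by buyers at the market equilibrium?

Total spending by buyers = 243456.5

Equating demand and supply, 3639.1 - 11p = 1777.1 + 9p gives 20p = 1862, so p* = 93.1.
From the demand curve, q* = 3639.1 - 11(93.1) = 2615.
Total spending by buyers = p* × q* = 93.1 × 2615 = 243456.5.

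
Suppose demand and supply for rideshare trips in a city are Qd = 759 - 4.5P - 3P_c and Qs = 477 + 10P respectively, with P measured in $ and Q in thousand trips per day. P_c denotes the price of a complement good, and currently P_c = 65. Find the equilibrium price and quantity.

With P_c = 65, demand is Qd = 564 - 4.5P.
Set Qd = Qs: 564 - 4.5P = 477 + 10P, so 87 = 14.5P and P* = 6.
Substitute back: Q* = 564 - 4.5(6) = 537.

P* = 6, Q* = 537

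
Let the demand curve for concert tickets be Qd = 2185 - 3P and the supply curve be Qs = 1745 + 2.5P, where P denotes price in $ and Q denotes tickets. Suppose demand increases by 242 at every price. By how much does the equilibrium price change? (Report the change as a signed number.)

At equilibrium Qd = Qs, so 2185 - 3P = 1745 + 2.5P; collecting terms, 440 = 5.5P and P* = 80.
Plugging P* into demand: Q* = 2185 - 3(80) = 1945.
After the shift, demand is Qd = 2427 - 3P.
Re-solving, 5.5P = 682 gives P = 124 and Q = 2055.
ΔP = 124 - 80 = 44.

ΔP = 44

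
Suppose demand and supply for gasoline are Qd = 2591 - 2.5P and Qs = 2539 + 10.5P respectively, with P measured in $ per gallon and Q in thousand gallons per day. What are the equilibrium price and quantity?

P* = 4, Q* = 2581

Equating demand and supply, 2591 - 2.5P = 2539 + 10.5P gives 13P = 52, so P* = 4.
Plugging P* into demand: Q* = 2591 - 2.5(4) = 2581.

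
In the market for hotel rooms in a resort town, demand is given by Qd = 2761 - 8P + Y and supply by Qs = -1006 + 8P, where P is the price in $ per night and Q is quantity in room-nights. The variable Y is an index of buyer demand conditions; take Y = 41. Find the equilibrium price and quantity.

P* = 238, Q* = 898

With Y = 41, demand is Qd = 2802 - 8P.
Equating demand and supply, 2802 - 8P = -1006 + 8P gives 16P = 3808, so P* = 238.
From the demand curve, Q* = 2802 - 8(238) = 898.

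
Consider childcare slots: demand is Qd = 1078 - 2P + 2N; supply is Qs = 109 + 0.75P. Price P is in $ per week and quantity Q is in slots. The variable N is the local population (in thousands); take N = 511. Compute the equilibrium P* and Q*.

With N = 511, demand is Qd = 2100 - 2P.
The market clears where 2100 - 2P = 109 + 0.75P. Rearranging, 2.75P = 1991, hence P* = 724.
Then Q* = 2100 - 2(724) = 652.

P* = 724, Q* = 652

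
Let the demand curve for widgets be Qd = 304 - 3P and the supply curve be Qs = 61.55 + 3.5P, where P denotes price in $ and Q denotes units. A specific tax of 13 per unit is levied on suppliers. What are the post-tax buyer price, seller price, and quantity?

P_b = 44.3, P_s = 31.3, Q = 171.1

With a tax of 13 on suppliers, they supply based on the net price P_s = P_b - 13, so Qs = 16.05 + 3.5P_b.
Set Qd = Qs: 304 - 3P_b = 16.05 + 3.5P_b, so 287.95 = 6.5P_b and P_b = 44.3.
So P_s = 31.3 and the quantity traded is Q = 304 - 3(44.3) = 171.1.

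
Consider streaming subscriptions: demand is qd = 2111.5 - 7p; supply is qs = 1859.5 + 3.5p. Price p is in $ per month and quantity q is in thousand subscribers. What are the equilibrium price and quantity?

The market clears where 2111.5 - 7p = 1859.5 + 3.5p. Rearranging, 10.5p = 252, hence p* = 24.
Then q* = 2111.5 - 7(24) = 1943.5.

p* = 24, q* = 1943.5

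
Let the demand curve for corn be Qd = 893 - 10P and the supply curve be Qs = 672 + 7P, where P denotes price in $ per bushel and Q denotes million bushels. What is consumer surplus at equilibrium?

Consumer surplus = 29108.45

At equilibrium Qd = Qs, so 893 - 10P = 672 + 7P; collecting terms, 221 = 17P and P* = 13.
From the demand curve, Q* = 893 - 10(13) = 763.
Demand choke price (Qd = 0): P = 893/10 = 89.3. Consumer surplus = ½ × (89.3 - 13) × 763 = 29108.45.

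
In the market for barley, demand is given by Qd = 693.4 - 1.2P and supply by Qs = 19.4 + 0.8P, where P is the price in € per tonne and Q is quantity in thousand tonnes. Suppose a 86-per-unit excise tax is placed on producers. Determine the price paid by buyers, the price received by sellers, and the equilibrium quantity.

P_b = 371.4, P_s = 285.4, Q = 247.72

The tax drives a wedge P_b - P_s = 86. Substituting P_s = P_b - 86 into supply: Qs = -49.4 + 0.8P_b.
Market clearing requires 693.4 - 1.2P_b = -49.4 + 0.8P_b; hence 742.8 = 2P_b and P_b = 371.4.
So P_s = 285.4 and the quantity traded is Q = 693.4 - 1.2(371.4) = 247.72.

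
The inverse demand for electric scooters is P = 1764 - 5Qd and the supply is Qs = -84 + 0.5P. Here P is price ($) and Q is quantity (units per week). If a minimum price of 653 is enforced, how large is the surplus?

Surplus = 20.3

Rewriting in direct form: Qd = 352.8 - 0.2P.
Evaluating both curves at the floor price 653 gives Qd = 222.2, Qs = 242.5.
Surplus = Qs - Qd = 242.5 - 222.2 = 20.3.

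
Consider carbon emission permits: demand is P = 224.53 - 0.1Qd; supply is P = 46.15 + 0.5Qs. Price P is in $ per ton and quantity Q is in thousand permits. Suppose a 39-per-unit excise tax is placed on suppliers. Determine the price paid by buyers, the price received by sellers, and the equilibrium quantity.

P_b = 201.3, P_s = 162.3, Q = 232.3

Solving each curve for Q: Qd = 2245.3 - 10P and Qs = -92.3 + 2P.
The tax drives a wedge P_b - P_s = 39. Substituting P_s = P_b - 39 into supply: Qs = -170.3 + 2P_b.
Set Qd = Qs: 2245.3 - 10P_b = -170.3 + 2P_b, so 2415.6 = 12P_b and P_b = 201.3.
So P_s = 162.3 and the quantity traded is Q = 2245.3 - 10(201.3) = 232.3.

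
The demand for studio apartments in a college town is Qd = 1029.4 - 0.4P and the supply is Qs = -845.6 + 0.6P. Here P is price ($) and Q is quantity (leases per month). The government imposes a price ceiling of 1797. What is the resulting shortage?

Evaluating both curves at the ceiling price 1797 gives Qd = 310.6, Qs = 232.6.
Shortage = Qd - Qs = 310.6 - 232.6 = 78.

Shortage = 78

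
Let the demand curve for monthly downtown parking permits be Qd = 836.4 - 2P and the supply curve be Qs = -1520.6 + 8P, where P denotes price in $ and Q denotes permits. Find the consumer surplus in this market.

Set Qd = Qs: 836.4 - 2P = -1520.6 + 8P, so 2357 = 10P and P* = 235.7.
Then Q* = 836.4 - 2(235.7) = 365.
Demand choke price (Qd = 0): P = 836.4/2 = 418.2. Consumer surplus = ½ × (418.2 - 235.7) × 365 = 33306.25.

Consumer surplus = 33306.25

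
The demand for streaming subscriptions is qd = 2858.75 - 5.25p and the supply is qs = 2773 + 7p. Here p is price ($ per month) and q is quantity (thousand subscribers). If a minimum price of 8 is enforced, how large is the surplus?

Evaluating both curves at the floor price 8 gives qd = 2816.75, qs = 2829.
Surplus = qs - qd = 2829 - 2816.75 = 12.25.

Surplus = 12.25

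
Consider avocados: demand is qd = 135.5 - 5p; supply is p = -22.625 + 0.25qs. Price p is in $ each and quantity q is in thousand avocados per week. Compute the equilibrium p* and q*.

p* = 5, q* = 110.5

In direct form, qs = 90.5 + 4p.
Set qd = qs: 135.5 - 5p = 90.5 + 4p, so 45 = 9p and p* = 5.
Substitute back: q* = 135.5 - 5(5) = 110.5.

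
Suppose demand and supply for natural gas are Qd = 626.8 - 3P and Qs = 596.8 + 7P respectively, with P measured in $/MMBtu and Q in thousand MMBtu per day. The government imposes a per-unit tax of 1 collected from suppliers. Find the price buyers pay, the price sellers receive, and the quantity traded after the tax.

P_b = 3.7, P_s = 2.7, Q = 615.7

Suppliers keep P_s = P_b - 1 per unit, so supply in terms of the buyer price is Qs = 589.8 + 7P_b.
Equate demand and the shifted supply: 626.8 - 3P_b = 589.8 + 7P_b, giving 10P_b = 37, so P_b = 3.7.
So P_s = 2.7 and the quantity traded is Q = 626.8 - 3(3.7) = 615.7.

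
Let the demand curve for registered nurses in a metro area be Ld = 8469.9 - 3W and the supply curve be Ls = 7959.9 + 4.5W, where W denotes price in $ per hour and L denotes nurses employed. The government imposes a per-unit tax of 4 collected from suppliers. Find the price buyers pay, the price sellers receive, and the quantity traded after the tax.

W_b = 70.4, W_s = 66.4, L = 8258.7

With a tax of 4 on suppliers, they supply based on the net price W_s = W_b - 4, so Ls = 7941.9 + 4.5W_b.
Set Ld = Ls: 8469.9 - 3W_b = 7941.9 + 4.5W_b, so 528 = 7.5W_b and W_b = 70.4.
Then W_s = 70.4 - 4 = 66.4 and L = 8469.9 - 3(70.4) = 8258.7.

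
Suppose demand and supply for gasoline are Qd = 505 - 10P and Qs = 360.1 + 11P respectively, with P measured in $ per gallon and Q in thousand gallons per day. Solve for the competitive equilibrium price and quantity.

Equating demand and supply, 505 - 10P = 360.1 + 11P gives 21P = 144.9, so P* = 6.9.
Substitute back: Q* = 505 - 10(6.9) = 436.

P* = 6.9, Q* = 436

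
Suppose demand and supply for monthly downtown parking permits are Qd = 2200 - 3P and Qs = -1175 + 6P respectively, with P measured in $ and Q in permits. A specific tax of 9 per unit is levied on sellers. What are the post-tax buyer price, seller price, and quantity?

P_b = 381, P_s = 372, Q = 1057

Sellers keep P_s = P_b - 9 per unit, so supply in terms of the buyer price is Qs = -1229 + 6P_b.
Set Qd = Qs: 2200 - 3P_b = -1229 + 6P_b, so 3429 = 9P_b and P_b = 381.
Then P_s = 381 - 9 = 372 and Q = 2200 - 3(381) = 1057.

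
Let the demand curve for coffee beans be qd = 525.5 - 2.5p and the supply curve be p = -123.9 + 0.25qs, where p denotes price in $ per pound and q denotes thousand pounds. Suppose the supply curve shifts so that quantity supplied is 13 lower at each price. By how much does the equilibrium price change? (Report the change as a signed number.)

Inverting to quantity form: qs = 495.6 + 4p.
Set qd = qs: 525.5 - 2.5p = 495.6 + 4p, so 29.9 = 6.5p and p* = 4.6.
Plugging p* into demand: q* = 525.5 - 2.5(4.6) = 514.
After the shift, supply is qs = 482.6 + 4p.
Re-solving, 6.5p = 42.9 gives p = 6.6 and q = 509.
Δp = 6.6 - 4.6 = 2.

Δp = 2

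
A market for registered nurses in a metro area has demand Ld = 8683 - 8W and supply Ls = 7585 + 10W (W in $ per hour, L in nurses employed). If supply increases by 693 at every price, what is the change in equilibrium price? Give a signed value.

The market clears where 8683 - 8W = 7585 + 10W. Rearranging, 18W = 1098, hence W* = 61.
From the demand curve, L* = 8683 - 8(61) = 8195.
After the shift, supply is Ls = 8278 + 10W.
New equilibrium: 405 = 18W, so W = 22.5 and L = 8503.
ΔW = 22.5 - 61 = -38.5.

ΔW = -38.5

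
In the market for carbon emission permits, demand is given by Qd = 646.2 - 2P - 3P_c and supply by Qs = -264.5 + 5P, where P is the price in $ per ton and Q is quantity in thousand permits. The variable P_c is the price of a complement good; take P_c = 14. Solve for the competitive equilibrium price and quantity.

With P_c = 14, demand is Qd = 604.2 - 2P.
The market clears where 604.2 - 2P = -264.5 + 5P. Rearranging, 7P = 868.7, hence P* = 124.1.
Substitute back: Q* = 604.2 - 2(124.1) = 356.

P* = 124.1, Q* = 356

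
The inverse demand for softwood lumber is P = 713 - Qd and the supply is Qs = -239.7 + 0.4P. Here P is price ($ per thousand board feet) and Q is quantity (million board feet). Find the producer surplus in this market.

Producer surplus = 1320.3125

Inverting to quantity form: Qd = 713 - P.
Set Qd = Qs: 713 - P = -239.7 + 0.4P, so 952.7 = 1.4P and P* = 680.5.
From the demand curve, Q* = 713 - 680.5 = 32.5.
Supply choke price (Qs = 0): P = 599.25. Producer surplus = ½ × (680.5 - 599.25) × 32.5 = 1320.3125.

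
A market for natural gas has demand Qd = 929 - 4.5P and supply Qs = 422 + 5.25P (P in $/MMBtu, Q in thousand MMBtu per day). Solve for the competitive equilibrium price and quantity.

P* = 52, Q* = 695

The market clears where 929 - 4.5P = 422 + 5.25P. Rearranging, 9.75P = 507, hence P* = 52.
Substitute back: Q* = 929 - 4.5(52) = 695.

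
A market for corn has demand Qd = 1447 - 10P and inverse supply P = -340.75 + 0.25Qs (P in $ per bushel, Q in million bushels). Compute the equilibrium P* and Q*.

P* = 6, Q* = 1387

In direct form, Qs = 1363 + 4P.
The market clears where 1447 - 10P = 1363 + 4P. Rearranging, 14P = 84, hence P* = 6.
Substitute back: Q* = 1447 - 10(6) = 1387.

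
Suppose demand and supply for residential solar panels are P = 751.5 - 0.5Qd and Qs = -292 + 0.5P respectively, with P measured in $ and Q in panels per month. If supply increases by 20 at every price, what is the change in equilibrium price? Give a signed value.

ΔP = -8

Rewriting in direct form: Qd = 1503 - 2P.
The market clears where 1503 - 2P = -292 + 0.5P. Rearranging, 2.5P = 1795, hence P* = 718.
From the demand curve, Q* = 1503 - 2(718) = 67.
After the shift, supply is Qs = -272 + 0.5P.
The new intersection has 1775 = 2.5P, i.e. P = 710, Q = 83.
ΔP = 710 - 718 = -8.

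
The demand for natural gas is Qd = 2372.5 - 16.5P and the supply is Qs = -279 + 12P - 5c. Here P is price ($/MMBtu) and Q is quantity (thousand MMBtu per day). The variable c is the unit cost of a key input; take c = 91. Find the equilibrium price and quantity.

P* = 109, Q* = 574

With c = 91, supply is Qs = -734 + 12P.
At equilibrium Qd = Qs, so 2372.5 - 16.5P = -734 + 12P; collecting terms, 3106.5 = 28.5P and P* = 109.
From the demand curve, Q* = 2372.5 - 16.5(109) = 574.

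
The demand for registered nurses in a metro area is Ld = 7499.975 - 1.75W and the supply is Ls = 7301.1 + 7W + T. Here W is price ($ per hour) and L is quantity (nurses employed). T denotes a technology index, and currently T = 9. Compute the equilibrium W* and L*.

W* = 21.7, L* = 7462

With T = 9, supply is Ls = 7310.1 + 7W.
The market clears where 7499.975 - 1.75W = 7310.1 + 7W. Rearranging, 8.75W = 189.875, hence W* = 21.7.
Substitute back: L* = 7499.975 - 1.75(21.7) = 7462.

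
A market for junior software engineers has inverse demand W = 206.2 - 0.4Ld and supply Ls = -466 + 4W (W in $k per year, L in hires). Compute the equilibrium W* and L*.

Inverting to quantity form: Ld = 515.5 - 2.5W.
Equating demand and supply, 515.5 - 2.5W = -466 + 4W gives 6.5W = 981.5, so W* = 151.
Plugging W* into demand: L* = 515.5 - 2.5(151) = 138.

W* = 151, L* = 138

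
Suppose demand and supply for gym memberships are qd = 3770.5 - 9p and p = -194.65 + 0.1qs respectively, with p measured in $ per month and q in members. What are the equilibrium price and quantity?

Rewriting in direct form: qs = 1946.5 + 10p.
Equating demand and supply, 3770.5 - 9p = 1946.5 + 10p gives 19p = 1824, so p* = 96.
Substitute back: q* = 3770.5 - 9(96) = 2906.5.

p* = 96, q* = 2906.5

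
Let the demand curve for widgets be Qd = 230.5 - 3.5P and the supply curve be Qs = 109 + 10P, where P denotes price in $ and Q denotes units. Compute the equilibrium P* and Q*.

The market clears where 230.5 - 3.5P = 109 + 10P. Rearranging, 13.5P = 121.5, hence P* = 9.
Substitute back: Q* = 230.5 - 3.5(9) = 199.

P* = 9, Q* = 199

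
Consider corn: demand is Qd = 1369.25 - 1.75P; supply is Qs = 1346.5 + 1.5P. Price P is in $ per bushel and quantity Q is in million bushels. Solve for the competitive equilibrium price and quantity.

P* = 7, Q* = 1357

The market clears where 1369.25 - 1.75P = 1346.5 + 1.5P. Rearranging, 3.25P = 22.75, hence P* = 7.
Plugging P* into demand: Q* = 1369.25 - 1.75(7) = 1357.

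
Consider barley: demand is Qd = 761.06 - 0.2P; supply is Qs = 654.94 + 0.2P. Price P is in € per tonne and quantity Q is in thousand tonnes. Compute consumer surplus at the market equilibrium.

Consumer surplus = 1253160

Set Qd = Qs: 761.06 - 0.2P = 654.94 + 0.2P, so 106.12 = 0.4P and P* = 265.3.
Plugging P* into demand: Q* = 761.06 - 0.2(265.3) = 708.
Demand choke price (Qd = 0): P = 761.06/0.2 = 3805.3. Consumer surplus = ½ × (3805.3 - 265.3) × 708 = 1253160.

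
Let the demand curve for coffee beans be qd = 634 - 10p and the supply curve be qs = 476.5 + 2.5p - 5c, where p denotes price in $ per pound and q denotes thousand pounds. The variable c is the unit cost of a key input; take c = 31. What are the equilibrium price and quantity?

With c = 31, supply is qs = 321.5 + 2.5p.
At equilibrium qd = qs, so 634 - 10p = 321.5 + 2.5p; collecting terms, 312.5 = 12.5p and p* = 25.
Plugging p* into demand: q* = 634 - 10(25) = 384.

p* = 25, q* = 384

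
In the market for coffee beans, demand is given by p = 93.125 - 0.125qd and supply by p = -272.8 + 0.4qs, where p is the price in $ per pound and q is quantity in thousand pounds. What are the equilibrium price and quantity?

Inverting to quantity form: qd = 745 - 8p and qs = 682 + 2.5p.
Equating demand and supply, 745 - 8p = 682 + 2.5p gives 10.5p = 63, so p* = 6.
Substitute back: q* = 745 - 8(6) = 697.

p* = 6, q* = 697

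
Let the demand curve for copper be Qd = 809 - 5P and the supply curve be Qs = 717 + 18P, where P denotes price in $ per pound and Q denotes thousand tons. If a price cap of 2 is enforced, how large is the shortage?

With P fixed at 2, quantity demanded is 799 and quantity supplied is 753.
Shortage = Qd - Qs = 799 - 753 = 46.

Shortage = 46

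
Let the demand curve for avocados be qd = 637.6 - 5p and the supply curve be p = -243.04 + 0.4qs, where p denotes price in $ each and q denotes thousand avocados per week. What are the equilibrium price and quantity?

p* = 4, q* = 617.6

Rewriting in direct form: qs = 607.6 + 2.5p.
Set qd = qs: 637.6 - 5p = 607.6 + 2.5p, so 30 = 7.5p and p* = 4.
Then q* = 637.6 - 5(4) = 617.6.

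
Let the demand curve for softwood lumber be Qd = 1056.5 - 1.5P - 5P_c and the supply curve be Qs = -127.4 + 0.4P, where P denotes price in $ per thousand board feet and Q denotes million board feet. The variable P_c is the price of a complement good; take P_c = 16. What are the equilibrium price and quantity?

With P_c = 16, demand is Qd = 976.5 - 1.5P.
The market clears where 976.5 - 1.5P = -127.4 + 0.4P. Rearranging, 1.9P = 1103.9, hence P* = 581.
Then Q* = 976.5 - 1.5(581) = 105.

P* = 581, Q* = 105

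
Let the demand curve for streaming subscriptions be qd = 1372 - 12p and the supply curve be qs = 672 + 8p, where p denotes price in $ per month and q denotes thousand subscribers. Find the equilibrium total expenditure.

Total expenditure = 33320

Equating demand and supply, 1372 - 12p = 672 + 8p gives 20p = 700, so p* = 35.
Substitute back: q* = 1372 - 12(35) = 952.
Total expenditure = p* × q* = 35 × 952 = 33320.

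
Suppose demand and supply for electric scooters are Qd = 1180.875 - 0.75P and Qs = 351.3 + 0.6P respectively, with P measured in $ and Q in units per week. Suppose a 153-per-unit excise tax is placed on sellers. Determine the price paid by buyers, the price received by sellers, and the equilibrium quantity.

Sellers keep P_s = P_b - 153 per unit, so supply in terms of the buyer price is Qs = 259.5 + 0.6P_b.
Set Qd = Qs: 1180.875 - 0.75P_b = 259.5 + 0.6P_b, so 921.375 = 1.35P_b and P_b = 682.5.
Then P_s = 682.5 - 153 = 529.5 and Q = 1180.875 - 0.75(682.5) = 669.

P_b = 682.5, P_s = 529.5, Q = 669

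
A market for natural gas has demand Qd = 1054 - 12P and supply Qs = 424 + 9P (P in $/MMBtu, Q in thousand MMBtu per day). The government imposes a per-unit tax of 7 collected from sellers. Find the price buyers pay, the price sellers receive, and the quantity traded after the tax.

P_b = 33, P_s = 26, Q = 658

Sellers keep P_s = P_b - 7 per unit, so supply in terms of the buyer price is Qs = 361 + 9P_b.
Equate demand and the shifted supply: 1054 - 12P_b = 361 + 9P_b, giving 21P_b = 693, so P_b = 33.
Then P_s = 33 - 7 = 26 and Q = 1054 - 12(33) = 658.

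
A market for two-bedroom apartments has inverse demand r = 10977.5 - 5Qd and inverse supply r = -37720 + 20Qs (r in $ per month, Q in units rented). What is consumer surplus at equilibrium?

Rewriting in direct form: Qd = 2195.5 - 0.2r and Qs = 1886 + 0.05r.
Set Qd = Qs: 2195.5 - 0.2r = 1886 + 0.05r, so 309.5 = 0.25r and r* = 1238.
From the demand curve, Q* = 2195.5 - 0.2(1238) = 1947.9.
Demand choke price (Qd = 0): r = 2195.5/0.2 = 10977.5. Consumer surplus = ½ × (10977.5 - 1238) × 1947.9 = 9485786.025.

Consumer surplus = 9485786.025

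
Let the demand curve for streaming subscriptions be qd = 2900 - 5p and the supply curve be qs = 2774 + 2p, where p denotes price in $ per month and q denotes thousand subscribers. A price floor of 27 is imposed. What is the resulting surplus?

At p = 27: qd = 2765 and qs = 2828.
Surplus = qs - qd = 2828 - 2765 = 63.

Surplus = 63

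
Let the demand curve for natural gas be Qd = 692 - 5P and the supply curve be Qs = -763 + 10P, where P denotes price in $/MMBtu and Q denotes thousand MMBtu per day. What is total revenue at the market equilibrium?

Total revenue = 20079

Equating demand and supply, 692 - 5P = -763 + 10P gives 15P = 1455, so P* = 97.
Then Q* = 692 - 5(97) = 207.
Total revenue = P* × Q* = 97 × 207 = 20079.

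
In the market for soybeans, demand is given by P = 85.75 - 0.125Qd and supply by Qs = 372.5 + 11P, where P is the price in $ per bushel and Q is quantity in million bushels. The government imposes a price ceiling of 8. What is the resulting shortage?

Shortage = 161.5

Rewriting in direct form: Qd = 686 - 8P.
Evaluating both curves at the ceiling price 8 gives Qd = 622, Qs = 460.5.
Shortage = Qd - Qs = 622 - 460.5 = 161.5.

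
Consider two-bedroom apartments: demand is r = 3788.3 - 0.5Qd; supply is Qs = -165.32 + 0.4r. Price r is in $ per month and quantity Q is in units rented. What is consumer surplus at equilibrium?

Inverting to quantity form: Qd = 7576.6 - 2r.
Set Qd = Qs: 7576.6 - 2r = -165.32 + 0.4r, so 7741.92 = 2.4r and r* = 3225.8.
Substitute back: Q* = 7576.6 - 2(3225.8) = 1125.
Demand choke price (Qd = 0): r = 7576.6/2 = 3788.3. Consumer surplus = ½ × (3788.3 - 3225.8) × 1125 = 316406.25.

Consumer surplus = 316406.25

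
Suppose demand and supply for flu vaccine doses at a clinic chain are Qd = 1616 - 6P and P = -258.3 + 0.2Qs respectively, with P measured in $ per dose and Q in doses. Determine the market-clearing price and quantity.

In direct form, Qs = 1291.5 + 5P.
At equilibrium Qd = Qs, so 1616 - 6P = 1291.5 + 5P; collecting terms, 324.5 = 11P and P* = 29.5.
Substitute back: Q* = 1616 - 6(29.5) = 1439.

P* = 29.5, Q* = 1439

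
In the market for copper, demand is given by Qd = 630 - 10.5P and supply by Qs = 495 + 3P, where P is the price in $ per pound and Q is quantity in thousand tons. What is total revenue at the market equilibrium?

Total revenue = 5250

Set Qd = Qs: 630 - 10.5P = 495 + 3P, so 135 = 13.5P and P* = 10.
From the demand curve, Q* = 630 - 10.5(10) = 525.
Total revenue = P* × Q* = 10 × 525 = 5250.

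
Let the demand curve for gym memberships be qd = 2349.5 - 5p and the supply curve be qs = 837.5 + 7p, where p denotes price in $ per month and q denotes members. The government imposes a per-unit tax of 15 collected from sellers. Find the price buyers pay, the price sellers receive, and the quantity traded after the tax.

p_b = 134.75, p_s = 119.75, q = 1675.75

Sellers keep p_s = p_b - 15 per unit, so supply in terms of the buyer price is qs = 732.5 + 7p_b.
Set qd = qs: 2349.5 - 5p_b = 732.5 + 7p_b, so 1617 = 12p_b and p_b = 134.75.
So p_s = 119.75 and the quantity traded is q = 2349.5 - 5(134.75) = 1675.75.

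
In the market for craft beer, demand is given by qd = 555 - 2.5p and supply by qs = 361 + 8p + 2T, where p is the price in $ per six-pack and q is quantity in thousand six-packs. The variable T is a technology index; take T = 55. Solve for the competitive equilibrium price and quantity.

With T = 55, supply is qs = 471 + 8p.
Equating demand and supply, 555 - 2.5p = 471 + 8p gives 10.5p = 84, so p* = 8.
Substitute back: q* = 555 - 2.5(8) = 535.

p* = 8, q* = 535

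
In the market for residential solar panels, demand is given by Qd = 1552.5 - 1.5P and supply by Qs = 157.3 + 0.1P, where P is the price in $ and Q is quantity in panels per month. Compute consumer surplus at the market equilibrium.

Consumer surplus = 19926.75

Equating demand and supply, 1552.5 - 1.5P = 157.3 + 0.1P gives 1.6P = 1395.2, so P* = 872.
Plugging P* into demand: Q* = 1552.5 - 1.5(872) = 244.5.
Demand choke price (Qd = 0): P = 1552.5/1.5 = 1035. Consumer surplus = ½ × (1035 - 872) × 244.5 = 19926.75.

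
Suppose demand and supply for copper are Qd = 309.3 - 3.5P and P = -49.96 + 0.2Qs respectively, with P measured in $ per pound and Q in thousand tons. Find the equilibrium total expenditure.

Inverting to quantity form: Qs = 249.8 + 5P.
Set Qd = Qs: 309.3 - 3.5P = 249.8 + 5P, so 59.5 = 8.5P and P* = 7.
From the demand curve, Q* = 309.3 - 3.5(7) = 284.8.
Total expenditure = P* × Q* = 7 × 284.8 = 1993.6.

Total expenditure = 1993.6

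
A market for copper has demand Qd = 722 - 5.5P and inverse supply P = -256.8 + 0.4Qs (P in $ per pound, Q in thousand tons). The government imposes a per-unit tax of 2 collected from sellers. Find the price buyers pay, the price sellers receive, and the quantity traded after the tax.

P_b = 10.625, P_s = 8.625, Q = 663.5625

Inverting to quantity form: Qs = 642 + 2.5P.
Sellers keep P_s = P_b - 2 per unit, so supply in terms of the buyer price is Qs = 637 + 2.5P_b.
Equate demand and the shifted supply: 722 - 5.5P_b = 637 + 2.5P_b, giving 8P_b = 85, so P_b = 10.625.
So P_s = 8.625 and the quantity traded is Q = 722 - 5.5(10.625) = 663.5625.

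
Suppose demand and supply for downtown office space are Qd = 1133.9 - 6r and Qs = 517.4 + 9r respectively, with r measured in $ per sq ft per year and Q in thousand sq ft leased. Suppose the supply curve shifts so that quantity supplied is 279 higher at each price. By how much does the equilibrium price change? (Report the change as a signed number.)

Set Qd = Qs: 1133.9 - 6r = 517.4 + 9r, so 616.5 = 15r and r* = 41.1.
From the demand curve, Q* = 1133.9 - 6(41.1) = 887.3.
After the shift, supply is Qs = 796.4 + 9r.
Re-solving, 15r = 337.5 gives r = 22.5 and Q = 998.9.
Δr = 22.5 - 41.1 = -18.6.

Δr = -18.6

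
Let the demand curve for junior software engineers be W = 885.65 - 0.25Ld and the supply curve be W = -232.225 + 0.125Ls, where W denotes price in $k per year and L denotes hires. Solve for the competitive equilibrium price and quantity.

In direct form, Ld = 3542.6 - 4W and Ls = 1857.8 + 8W.
At equilibrium Ld = Ls, so 3542.6 - 4W = 1857.8 + 8W; collecting terms, 1684.8 = 12W and W* = 140.4.
Plugging W* into demand: L* = 3542.6 - 4(140.4) = 2981.

W* = 140.4, L* = 2981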